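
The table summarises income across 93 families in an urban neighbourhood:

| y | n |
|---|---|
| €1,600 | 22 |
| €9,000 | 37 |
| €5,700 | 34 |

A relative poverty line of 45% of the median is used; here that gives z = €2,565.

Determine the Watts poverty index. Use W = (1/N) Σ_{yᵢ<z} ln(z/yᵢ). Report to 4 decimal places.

Incomes under z: 22×€1,600 (q = 22 of N = 93).
Log gaps: ln(2565/1600) = 0.4720 (×22).
W = 10.383007 / 93 = 0.1116.

0.1116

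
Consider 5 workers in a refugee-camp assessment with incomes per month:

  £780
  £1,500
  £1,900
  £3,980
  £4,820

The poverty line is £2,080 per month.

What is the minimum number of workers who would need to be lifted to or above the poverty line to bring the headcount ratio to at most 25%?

Currently q = 3 of N = 5 are below the line (H = 0.600).
A headcount ratio of at most 25% allows at most ⌊0.25 × 5⌋ = 1 poor workers.
So at least 3 − 1 = 2 must be lifted.

2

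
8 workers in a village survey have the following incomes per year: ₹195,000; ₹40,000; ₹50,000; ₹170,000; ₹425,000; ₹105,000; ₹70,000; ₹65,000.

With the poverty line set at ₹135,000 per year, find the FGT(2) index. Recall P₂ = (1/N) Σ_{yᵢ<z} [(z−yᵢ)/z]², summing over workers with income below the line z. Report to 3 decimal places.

0.180

Below z: ₹40,000, ₹50,000, ₹65,000, ₹70,000, ₹105,000 (q = 5 of N = 8).
Shortfall ratios: (135000−40000)/135000 = 0.7037; (135000−50000)/135000 = 0.6296; (135000−65000)/135000 = 0.5185; (135000−70000)/135000 = 0.4815; (135000−105000)/135000 = 0.2222.
Squared: 0.4952; 0.3964; 0.2689; 0.2318; 0.0494.
Sum = 1.441701; P₂ = 1.441701 / 8 = 0.180.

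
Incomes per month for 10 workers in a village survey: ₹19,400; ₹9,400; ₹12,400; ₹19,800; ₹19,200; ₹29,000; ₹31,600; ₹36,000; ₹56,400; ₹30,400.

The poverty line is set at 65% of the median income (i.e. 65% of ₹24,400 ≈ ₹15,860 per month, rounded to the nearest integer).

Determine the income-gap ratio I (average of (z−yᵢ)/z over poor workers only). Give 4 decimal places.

Poor units: ₹9,400, ₹12,400 (q = 2 of N = 10).
Relative gaps: 0.4073, 0.2182; sum = 0.625473.
The income-gap ratio divides by q (the poor only): 0.625473 / 2 = 0.3127.

0.3127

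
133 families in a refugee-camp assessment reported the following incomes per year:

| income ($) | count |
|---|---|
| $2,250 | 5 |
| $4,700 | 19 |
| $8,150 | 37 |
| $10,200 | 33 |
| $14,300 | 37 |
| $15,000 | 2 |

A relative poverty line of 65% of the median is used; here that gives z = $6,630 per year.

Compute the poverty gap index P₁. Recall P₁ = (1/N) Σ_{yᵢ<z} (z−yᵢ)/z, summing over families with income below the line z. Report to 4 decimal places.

0.0664

Incomes under z: 5×$2,250, 19×$4,700 (q = 24 of N = 133).
Gap ratios (z−y)/z: (6630−2250)/6630 = 0.6606 (×5); (6630−4700)/6630 = 0.2911 (×19).
Σ = 8.834087. Dividing by the full population N = 133 gives P₁ = 0.0664.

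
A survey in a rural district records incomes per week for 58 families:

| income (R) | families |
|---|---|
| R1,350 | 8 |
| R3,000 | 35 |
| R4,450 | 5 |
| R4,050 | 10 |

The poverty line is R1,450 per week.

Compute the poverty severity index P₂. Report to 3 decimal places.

Below z: 8×R1,350 (q = 8 of N = 58).
Gap ratios (z−y)/z: (1450−1350)/1450 = 0.0690 (×8).
Squared: 0.0048 (×8).
Sum = 0.038050; P₂ = 0.038050 / 58 = 0.001.

0.001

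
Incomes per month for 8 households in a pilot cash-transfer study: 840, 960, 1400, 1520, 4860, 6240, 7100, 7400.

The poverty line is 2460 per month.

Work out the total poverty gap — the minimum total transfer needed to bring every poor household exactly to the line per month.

Incomes under z: 840, 960, 1400, 1520 (q = 4 of N = 8).
Individual gaps: 2460−840 = 1620; 2460−960 = 1500; 2460−1400 = 1060; 2460−1520 = 940.
Aggregate gap = 5120.

5120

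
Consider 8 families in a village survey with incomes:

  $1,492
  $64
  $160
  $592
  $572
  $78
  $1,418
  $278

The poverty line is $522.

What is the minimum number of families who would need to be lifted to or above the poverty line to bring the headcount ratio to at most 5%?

4

Currently q = 4 of N = 8 are below the line (H = 0.500).
A headcount ratio of at most 5% allows at most ⌊0.05 × 8⌋ = 0 poor families.
So at least 4 − 0 = 4 must be lifted.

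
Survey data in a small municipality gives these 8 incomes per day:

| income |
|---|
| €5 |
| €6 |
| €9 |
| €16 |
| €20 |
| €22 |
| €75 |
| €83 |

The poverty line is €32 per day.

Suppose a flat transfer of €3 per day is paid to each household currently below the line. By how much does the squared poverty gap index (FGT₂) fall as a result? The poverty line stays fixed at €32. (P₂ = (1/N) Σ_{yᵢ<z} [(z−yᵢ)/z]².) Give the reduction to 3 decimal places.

0.077

Before: below the line — €5, €6, €9, €16, €20, €22; squared poverty gap index (FGT₂) = 0.29712.
After the €3 transfer: below the line — €8, €9, €12, €19, €23, €25; squared poverty gap index (FGT₂) = 0.22021.
Reduction = 0.29712 − 0.22021 = 0.077.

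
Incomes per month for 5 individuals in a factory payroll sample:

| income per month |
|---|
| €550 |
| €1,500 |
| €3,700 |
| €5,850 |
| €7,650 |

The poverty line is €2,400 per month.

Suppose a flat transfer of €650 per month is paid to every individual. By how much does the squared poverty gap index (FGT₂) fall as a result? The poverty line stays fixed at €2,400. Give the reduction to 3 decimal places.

Before: below the line — €550, €1,500; squared poverty gap index (FGT₂) = 0.14696.
After the €650 transfer: below the line — €1,200, €2,150; squared poverty gap index (FGT₂) = 0.05217.
Reduction = 0.14696 − 0.05217 = 0.095.

0.095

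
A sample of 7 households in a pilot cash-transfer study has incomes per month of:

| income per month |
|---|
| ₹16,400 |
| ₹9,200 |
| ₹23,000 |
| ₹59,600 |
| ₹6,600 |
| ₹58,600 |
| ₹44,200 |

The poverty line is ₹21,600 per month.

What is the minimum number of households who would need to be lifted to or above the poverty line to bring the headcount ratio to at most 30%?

Currently q = 3 of N = 7 are below the line (H = 0.429).
A headcount ratio of at most 30% allows at most ⌊0.30 × 7⌋ = 2 poor households.
So at least 3 − 2 = 1 must be lifted.

1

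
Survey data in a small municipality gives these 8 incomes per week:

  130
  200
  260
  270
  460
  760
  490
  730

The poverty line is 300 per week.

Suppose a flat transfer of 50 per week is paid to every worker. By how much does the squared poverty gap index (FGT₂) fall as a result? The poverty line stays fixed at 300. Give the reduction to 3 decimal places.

0.034

Before: below the line — 130, 200, 260, 270; squared poverty gap index (FGT₂) = 0.05750.
After the 50 transfer: below the line — 180, 250; squared poverty gap index (FGT₂) = 0.02347.
Reduction = 0.05750 − 0.02347 = 0.034.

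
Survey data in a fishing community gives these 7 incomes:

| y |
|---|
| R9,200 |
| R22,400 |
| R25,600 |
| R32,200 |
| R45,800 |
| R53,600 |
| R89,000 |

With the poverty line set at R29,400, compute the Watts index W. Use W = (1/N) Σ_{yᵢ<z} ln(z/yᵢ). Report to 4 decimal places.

Poor units: R9,200, R22,400, R25,600 (q = 3 of N = 7).
ln(z/y) terms: ln(29400/9200) = 1.1618; ln(29400/22400) = 0.2719; ln(29400/25600) = 0.1384.
W = 1.572127 / 7 = 0.2246.

0.2246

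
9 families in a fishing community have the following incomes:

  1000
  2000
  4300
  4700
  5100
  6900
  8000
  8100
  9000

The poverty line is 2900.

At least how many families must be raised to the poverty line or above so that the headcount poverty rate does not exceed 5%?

2

Currently q = 2 of N = 9 are below the line (H = 0.222).
A headcount ratio of at most 5% allows at most ⌊0.05 × 9⌋ = 0 poor families.
So at least 2 − 0 = 2 must be lifted.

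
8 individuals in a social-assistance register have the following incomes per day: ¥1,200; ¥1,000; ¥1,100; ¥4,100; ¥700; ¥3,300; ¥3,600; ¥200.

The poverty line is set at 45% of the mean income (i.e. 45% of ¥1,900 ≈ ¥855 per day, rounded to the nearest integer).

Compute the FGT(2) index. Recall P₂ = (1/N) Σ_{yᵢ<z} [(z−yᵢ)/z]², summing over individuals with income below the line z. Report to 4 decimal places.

0.0775

Incomes under z: ¥200, ¥700 (q = 2 of N = 8).
Normalized shortfalls: (855−200)/855 = 0.7661; (855−700)/855 = 0.1813.
Squared: 0.5869; 0.0329.
Sum = 0.619746; P₂ = 0.619746 / 8 = 0.0775.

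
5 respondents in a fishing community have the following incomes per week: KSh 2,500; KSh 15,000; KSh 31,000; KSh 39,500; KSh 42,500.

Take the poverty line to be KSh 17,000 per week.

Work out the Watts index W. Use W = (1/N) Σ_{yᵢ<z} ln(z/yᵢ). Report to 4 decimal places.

Below the line: KSh 2,500, KSh 15,000 (q = 2 of N = 5).
Log shortfalls: ln(17000/2500) = 1.9169; ln(17000/15000) = 0.1252.
W = 2.042086 / 5 = 0.4084.

0.4084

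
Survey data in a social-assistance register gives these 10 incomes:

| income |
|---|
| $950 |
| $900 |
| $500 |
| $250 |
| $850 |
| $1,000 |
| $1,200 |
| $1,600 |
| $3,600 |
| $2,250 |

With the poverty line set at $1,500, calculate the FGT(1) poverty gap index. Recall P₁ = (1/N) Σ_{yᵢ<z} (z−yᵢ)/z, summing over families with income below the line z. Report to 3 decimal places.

Incomes under z: $250, $500, $850, $900, $950, $1,000, $1,200 (q = 7 of N = 10).
Shortfall ratios: (1500−250)/1500 = 0.8333; (1500−500)/1500 = 0.6667; (1500−850)/1500 = 0.4333; (1500−900)/1500 = 0.4000; (1500−950)/1500 = 0.3667; (1500−1000)/1500 = 0.3333; (1500−1200)/1500 = 0.2000.
Σ = 3.233333. Dividing by the full population N = 10 gives P₁ = 0.323.

0.323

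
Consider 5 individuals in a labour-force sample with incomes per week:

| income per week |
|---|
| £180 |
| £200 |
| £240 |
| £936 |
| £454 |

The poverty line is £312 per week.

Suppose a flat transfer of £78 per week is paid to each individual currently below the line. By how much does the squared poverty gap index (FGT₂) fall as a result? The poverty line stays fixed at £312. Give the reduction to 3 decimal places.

Before: below the line — £180, £200, £240; squared poverty gap index (FGT₂) = 0.07222.
After the £78 transfer: below the line — £258, £278; squared poverty gap index (FGT₂) = 0.00837.
Reduction = 0.07222 − 0.00837 = 0.064.

0.064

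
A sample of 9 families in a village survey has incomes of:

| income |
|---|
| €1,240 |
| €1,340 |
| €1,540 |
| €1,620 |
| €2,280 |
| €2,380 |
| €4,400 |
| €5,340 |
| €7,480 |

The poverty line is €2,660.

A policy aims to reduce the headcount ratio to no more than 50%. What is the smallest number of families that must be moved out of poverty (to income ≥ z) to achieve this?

2

Currently q = 6 of N = 9 are below the line (H = 0.667).
A headcount ratio of at most 50% allows at most ⌊0.50 × 9⌋ = 4 poor families.
So at least 6 − 4 = 2 must be lifted.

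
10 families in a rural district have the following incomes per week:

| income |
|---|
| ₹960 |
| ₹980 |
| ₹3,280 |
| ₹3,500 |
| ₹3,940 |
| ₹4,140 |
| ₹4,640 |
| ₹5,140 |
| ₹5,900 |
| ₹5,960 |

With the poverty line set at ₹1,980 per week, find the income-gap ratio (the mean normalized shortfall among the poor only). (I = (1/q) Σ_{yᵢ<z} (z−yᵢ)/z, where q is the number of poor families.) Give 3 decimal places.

Incomes under z: ₹960, ₹980 (q = 2 of N = 10).
Shortfall ratios (z−y)/z: 0.5152, 0.5051; sum = 1.020202.
The income-gap ratio divides by q (the poor only): 1.020202 / 2 = 0.510.

0.510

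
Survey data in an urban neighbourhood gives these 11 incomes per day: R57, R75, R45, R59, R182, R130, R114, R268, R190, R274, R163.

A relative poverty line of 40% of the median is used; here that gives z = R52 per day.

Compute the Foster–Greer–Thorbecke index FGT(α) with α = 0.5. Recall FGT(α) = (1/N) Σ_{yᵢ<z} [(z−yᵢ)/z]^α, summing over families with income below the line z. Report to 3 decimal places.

Incomes under z: R45 (q = 1 of N = 11).
Relative gaps: (52−45)/52 = 0.1346.
Raised to α = 0.5: 0.36690.
Sum = 0.366900; FGT(0.5) = 0.366900 / 11 = 0.033.

0.033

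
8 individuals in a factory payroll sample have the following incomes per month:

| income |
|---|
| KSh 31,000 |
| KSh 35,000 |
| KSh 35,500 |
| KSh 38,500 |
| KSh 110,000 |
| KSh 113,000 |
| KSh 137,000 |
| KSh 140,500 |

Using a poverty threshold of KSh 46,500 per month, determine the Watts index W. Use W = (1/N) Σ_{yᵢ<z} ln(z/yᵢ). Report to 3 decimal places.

0.144

Below z: KSh 31,000, KSh 35,000, KSh 35,500, KSh 38,500 (q = 4 of N = 8).
Log shortfalls: ln(46500/31000) = 0.4055; ln(46500/35000) = 0.2841; ln(46500/35500) = 0.2699; ln(46500/38500) = 0.1888.
W = 1.148283 / 8 = 0.144.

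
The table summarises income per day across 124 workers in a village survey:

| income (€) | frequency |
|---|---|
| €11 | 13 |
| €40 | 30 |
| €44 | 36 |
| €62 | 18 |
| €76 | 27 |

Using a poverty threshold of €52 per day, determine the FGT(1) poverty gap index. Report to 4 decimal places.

Below z: 13×€11, 30×€40, 36×€44 (q = 79 of N = 124).
Normalized shortfalls: (52−11)/52 = 0.7885 (×13); (52−40)/52 = 0.2308 (×30); (52−44)/52 = 0.1538 (×36).
Sum of shortfalls = 22.711538; P₁ averages over all N: 22.711538 / 124 = 0.1832.

0.1832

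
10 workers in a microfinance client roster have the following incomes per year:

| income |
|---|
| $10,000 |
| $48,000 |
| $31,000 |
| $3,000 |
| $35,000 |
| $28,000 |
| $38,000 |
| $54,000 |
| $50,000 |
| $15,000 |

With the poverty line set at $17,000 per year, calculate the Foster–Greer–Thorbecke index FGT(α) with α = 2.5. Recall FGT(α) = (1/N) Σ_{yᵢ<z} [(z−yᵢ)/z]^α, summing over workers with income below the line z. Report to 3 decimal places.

0.073

Below the line: $3,000, $10,000, $15,000 (q = 3 of N = 10).
Gap ratios (z−y)/z: (17000−3000)/17000 = 0.8235; (17000−10000)/17000 = 0.4118; (17000−15000)/17000 = 0.1176.
Raised to α = 2.5: 0.61546; 0.10880; 0.00475.
Sum = 0.729003; FGT(2.5) = 0.729003 / 10 = 0.073.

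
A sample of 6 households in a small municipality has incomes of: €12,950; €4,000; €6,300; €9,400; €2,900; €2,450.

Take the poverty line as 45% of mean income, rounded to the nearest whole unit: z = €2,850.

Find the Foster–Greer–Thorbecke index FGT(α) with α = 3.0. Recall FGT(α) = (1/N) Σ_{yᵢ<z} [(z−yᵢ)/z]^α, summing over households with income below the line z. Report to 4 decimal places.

0.0005

Poor units: €2,450 (q = 1 of N = 6).
Normalized shortfalls: (2850−2450)/2850 = 0.1404.
Raised to α = 3.0: 0.00276.
Sum = 0.002765; FGT(3.0) = 0.002765 / 6 = 0.0005.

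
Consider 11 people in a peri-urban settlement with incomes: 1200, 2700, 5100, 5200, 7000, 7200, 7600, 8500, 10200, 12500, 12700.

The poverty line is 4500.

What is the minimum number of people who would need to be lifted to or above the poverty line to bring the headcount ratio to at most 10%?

1

Currently q = 2 of N = 11 are below the line (H = 0.182).
A headcount ratio of at most 10% allows at most ⌊0.10 × 11⌋ = 1 poor people.
So at least 2 − 1 = 1 must be lifted.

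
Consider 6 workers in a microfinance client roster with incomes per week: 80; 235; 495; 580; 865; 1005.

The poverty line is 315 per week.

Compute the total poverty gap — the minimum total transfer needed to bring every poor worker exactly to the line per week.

315

Below z: 80, 235 (q = 2 of N = 6).
Individual gaps: 315−80 = 235; 315−235 = 80.
Aggregate gap = 315.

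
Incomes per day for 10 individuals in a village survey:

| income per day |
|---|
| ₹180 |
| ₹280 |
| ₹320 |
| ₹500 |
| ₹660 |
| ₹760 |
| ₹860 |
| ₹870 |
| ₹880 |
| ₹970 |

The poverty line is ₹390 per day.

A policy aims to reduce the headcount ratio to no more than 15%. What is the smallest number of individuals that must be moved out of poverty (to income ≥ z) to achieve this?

2

Currently q = 3 of N = 10 are below the line (H = 0.300).
A headcount ratio of at most 15% allows at most ⌊0.15 × 10⌋ = 1 poor individuals.
So at least 3 − 1 = 2 must be lifted.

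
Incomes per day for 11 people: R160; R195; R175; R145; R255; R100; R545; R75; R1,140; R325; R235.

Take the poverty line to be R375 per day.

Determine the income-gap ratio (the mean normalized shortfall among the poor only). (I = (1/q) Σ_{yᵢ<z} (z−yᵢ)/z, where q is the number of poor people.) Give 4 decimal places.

0.5067

Poor units: R75, R100, R145, R160, R175, R195, R235, R255, R325 (q = 9 of N = 11).
Relative gaps: 0.8000, 0.7333, 0.6133, 0.5733, 0.5333, 0.4800, 0.3733, 0.3200, 0.1333; sum = 4.560000.
The income-gap ratio divides by q (the poor only): 4.560000 / 9 = 0.5067.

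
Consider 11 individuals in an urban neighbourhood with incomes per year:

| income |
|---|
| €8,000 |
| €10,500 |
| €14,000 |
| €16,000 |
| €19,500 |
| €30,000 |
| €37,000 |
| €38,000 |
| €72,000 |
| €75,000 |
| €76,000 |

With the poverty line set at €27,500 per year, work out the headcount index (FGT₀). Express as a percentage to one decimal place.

5 of the 11 individuals have income below €27,500.
H = 5/11 = 45.5%.

45.5%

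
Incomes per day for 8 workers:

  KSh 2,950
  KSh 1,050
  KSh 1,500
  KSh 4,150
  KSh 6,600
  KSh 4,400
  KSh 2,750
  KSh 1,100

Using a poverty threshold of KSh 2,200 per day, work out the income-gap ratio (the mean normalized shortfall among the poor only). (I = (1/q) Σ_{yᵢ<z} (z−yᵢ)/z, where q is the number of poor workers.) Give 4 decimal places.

0.4470

Below z: KSh 1,050, KSh 1,100, KSh 1,500 (q = 3 of N = 8).
Relative gaps: 0.5227, 0.5000, 0.3182; sum = 1.340909.
I averages over the q = 3 poor units only: 1.340909 / 3 = 0.4470.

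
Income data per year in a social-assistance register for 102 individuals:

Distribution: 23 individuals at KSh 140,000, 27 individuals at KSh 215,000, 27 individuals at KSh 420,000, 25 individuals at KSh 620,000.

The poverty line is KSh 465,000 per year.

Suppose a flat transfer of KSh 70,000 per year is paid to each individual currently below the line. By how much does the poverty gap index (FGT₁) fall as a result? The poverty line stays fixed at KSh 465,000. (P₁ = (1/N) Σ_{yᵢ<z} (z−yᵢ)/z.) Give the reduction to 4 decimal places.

0.0994

Before: below the line — 23×KSh 140,000, 27×KSh 215,000, 27×KSh 420,000; poverty gap index (FGT₁) = 0.325532.
After the KSh 70,000 transfer: below the line — 23×KSh 210,000, 27×KSh 285,000; poverty gap index (FGT₁) = 0.226123.
Reduction = 0.325532 − 0.226123 = 0.0994.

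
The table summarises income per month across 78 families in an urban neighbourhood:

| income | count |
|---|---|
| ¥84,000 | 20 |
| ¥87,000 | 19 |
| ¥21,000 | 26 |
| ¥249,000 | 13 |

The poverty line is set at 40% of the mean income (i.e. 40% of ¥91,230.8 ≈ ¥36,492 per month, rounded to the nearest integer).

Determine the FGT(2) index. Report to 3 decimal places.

Below the line: 26×¥21,000 (q = 26 of N = 78).
Normalized shortfalls: (36492−21000)/36492 = 0.4245 (×26).
Squared: 0.1802 (×26).
Sum = 4.685900; P₂ = 4.685900 / 78 = 0.060.

0.060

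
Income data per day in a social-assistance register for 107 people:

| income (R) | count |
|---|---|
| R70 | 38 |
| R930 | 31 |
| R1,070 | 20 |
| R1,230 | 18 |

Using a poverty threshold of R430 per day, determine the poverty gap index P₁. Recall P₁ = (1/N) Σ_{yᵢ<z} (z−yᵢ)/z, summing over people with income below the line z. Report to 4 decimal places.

0.2973

Below z: 38×R70 (q = 38 of N = 107).
Normalized shortfalls: (430−70)/430 = 0.8372 (×38).
Σ = 31.813953. Dividing by the full population N = 107 gives P₁ = 0.2973.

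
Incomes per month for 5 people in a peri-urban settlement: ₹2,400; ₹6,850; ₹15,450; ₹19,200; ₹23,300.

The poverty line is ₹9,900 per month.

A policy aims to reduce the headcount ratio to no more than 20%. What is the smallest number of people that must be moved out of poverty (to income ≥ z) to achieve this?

2 of the 5 people are poor, so H = 2/5 = 0.400.
A headcount ratio of at most 20% allows at most ⌊0.20 × 5⌋ = 1 poor people.
So at least 2 − 1 = 1 must be lifted.

1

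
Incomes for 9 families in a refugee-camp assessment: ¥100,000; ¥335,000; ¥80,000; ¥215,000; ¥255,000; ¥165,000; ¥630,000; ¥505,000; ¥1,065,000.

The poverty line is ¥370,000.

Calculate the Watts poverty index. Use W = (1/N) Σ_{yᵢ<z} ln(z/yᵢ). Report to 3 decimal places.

0.518

Poor units: ¥80,000, ¥100,000, ¥165,000, ¥215,000, ¥255,000, ¥335,000 (q = 6 of N = 9).
ln(z/y) terms: ln(370000/80000) = 1.5315; ln(370000/100000) = 1.3083; ln(370000/165000) = 0.8076; ln(370000/215000) = 0.5429; ln(370000/255000) = 0.3722; ln(370000/335000) = 0.0994.
W = 4.661844 / 9 = 0.518.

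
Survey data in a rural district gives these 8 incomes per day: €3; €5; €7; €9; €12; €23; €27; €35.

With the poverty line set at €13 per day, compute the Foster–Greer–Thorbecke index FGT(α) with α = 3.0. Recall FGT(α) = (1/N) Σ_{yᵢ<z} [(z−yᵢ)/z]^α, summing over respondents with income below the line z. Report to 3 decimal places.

0.102

Incomes under z: €3, €5, €7, €9, €12 (q = 5 of N = 8).
Normalized shortfalls: (13−3)/13 = 0.7692; (13−5)/13 = 0.6154; (13−7)/13 = 0.4615; (13−9)/13 = 0.3077; (13−12)/13 = 0.0769.
Raised to α = 3.0: 0.45517; 0.23305; 0.09832; 0.02913; 0.00046.
Sum = 0.816113; FGT(3.0) = 0.816113 / 8 = 0.102.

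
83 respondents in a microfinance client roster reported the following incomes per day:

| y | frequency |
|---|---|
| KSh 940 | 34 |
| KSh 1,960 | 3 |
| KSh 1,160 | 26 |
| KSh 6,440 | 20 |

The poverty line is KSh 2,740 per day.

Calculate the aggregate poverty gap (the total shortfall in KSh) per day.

KSh 104,620

Poor units: 34×KSh 940, 26×KSh 1,160, 3×KSh 1,960 (q = 63 of N = 83).
Individual gaps: 34×(2740−940) = 61200; 26×(2740−1160) = 41080; 3×(2740−1960) = 2340.
Aggregate gap = KSh 104,620.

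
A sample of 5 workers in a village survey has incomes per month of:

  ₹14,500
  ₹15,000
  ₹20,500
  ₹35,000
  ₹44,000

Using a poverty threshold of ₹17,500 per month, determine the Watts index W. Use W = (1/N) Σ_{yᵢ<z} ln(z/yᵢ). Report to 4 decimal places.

Below the line: ₹14,500, ₹15,000 (q = 2 of N = 5).
ln(z/y) terms: ln(17500/14500) = 0.1881; ln(17500/15000) = 0.1542.
W = 0.342203 / 5 = 0.0684.

0.0684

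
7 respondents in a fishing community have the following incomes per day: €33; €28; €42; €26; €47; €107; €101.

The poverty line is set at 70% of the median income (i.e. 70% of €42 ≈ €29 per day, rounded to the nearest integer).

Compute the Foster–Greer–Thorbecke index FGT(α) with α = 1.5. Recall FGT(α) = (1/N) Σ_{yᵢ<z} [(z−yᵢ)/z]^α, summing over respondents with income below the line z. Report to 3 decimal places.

0.006

Below z: €26, €28 (q = 2 of N = 7).
Normalized shortfalls: (29−26)/29 = 0.1034; (29−28)/29 = 0.0345.
Raised to α = 1.5: 0.03327; 0.00640.
Sum = 0.039676; FGT(1.5) = 0.039676 / 7 = 0.006.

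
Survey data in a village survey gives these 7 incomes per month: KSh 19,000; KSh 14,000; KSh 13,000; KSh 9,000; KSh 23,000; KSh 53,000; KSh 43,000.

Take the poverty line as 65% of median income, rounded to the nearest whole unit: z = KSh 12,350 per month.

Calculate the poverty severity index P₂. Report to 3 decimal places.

Poor units: KSh 9,000 (q = 1 of N = 7).
Relative gaps: (12350−9000)/12350 = 0.2713.
Squared: 0.0736.
Sum = 0.073579; P₂ = 0.073579 / 7 = 0.011.

0.011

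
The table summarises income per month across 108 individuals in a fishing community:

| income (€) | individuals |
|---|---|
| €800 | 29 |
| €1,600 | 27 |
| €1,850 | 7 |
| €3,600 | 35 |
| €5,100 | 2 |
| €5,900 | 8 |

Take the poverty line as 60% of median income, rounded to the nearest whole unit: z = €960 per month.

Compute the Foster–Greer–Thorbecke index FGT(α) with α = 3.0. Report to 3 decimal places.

Below the line: 29×€800 (q = 29 of N = 108).
Shortfall ratios: (960−800)/960 = 0.1667 (×29).
Raised to α = 3.0: 0.00463 (×29).
Sum = 0.134259; FGT(3.0) = 0.134259 / 108 = 0.001.

0.001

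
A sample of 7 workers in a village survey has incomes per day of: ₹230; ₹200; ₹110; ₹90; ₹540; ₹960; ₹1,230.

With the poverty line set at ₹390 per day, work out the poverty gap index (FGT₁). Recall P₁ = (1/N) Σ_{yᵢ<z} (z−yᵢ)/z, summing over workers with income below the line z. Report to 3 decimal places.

0.341

Poor units: ₹90, ₹110, ₹200, ₹230 (q = 4 of N = 7).
Gap ratios (z−y)/z: (390−90)/390 = 0.7692; (390−110)/390 = 0.7179; (390−200)/390 = 0.4872; (390−230)/390 = 0.4103.
Σ = 2.384615. Dividing by the full population N = 7 gives P₁ = 0.341.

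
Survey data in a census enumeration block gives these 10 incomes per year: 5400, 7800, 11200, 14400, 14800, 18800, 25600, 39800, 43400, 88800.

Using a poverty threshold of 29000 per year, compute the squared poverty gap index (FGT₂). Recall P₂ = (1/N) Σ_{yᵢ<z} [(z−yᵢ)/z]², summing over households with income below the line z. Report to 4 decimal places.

Poor units: 5400, 7800, 11200, 14400, 14800, 18800, 25600 (q = 7 of N = 10).
Shortfall ratios: (29000−5400)/29000 = 0.8138; (29000−7800)/29000 = 0.7310; (29000−11200)/29000 = 0.6138; (29000−14400)/29000 = 0.5034; (29000−14800)/29000 = 0.4897; (29000−18800)/29000 = 0.3517; (29000−25600)/29000 = 0.1172.
Squared: 0.6623; 0.5344; 0.3767; 0.2535; 0.2398; 0.1237; 0.0137.
Sum = 2.204090; P₂ = 2.204090 / 10 = 0.2204.

0.2204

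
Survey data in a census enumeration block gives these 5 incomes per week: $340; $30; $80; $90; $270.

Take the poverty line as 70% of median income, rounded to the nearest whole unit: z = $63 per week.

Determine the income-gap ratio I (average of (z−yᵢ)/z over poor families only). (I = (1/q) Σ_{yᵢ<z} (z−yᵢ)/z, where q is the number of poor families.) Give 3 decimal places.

0.524

Below z: $30 (q = 1 of N = 5).
Shortfall ratios (z−y)/z: 0.5238; sum = 0.523810.
I averages over the q = 1 poor units only: 0.523810 / 1 = 0.524.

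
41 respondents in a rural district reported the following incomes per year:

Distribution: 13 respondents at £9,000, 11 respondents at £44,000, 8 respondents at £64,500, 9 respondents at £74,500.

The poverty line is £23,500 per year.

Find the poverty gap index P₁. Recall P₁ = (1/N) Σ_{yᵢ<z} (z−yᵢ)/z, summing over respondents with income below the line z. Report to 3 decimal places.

Below the line: 13×£9,000 (q = 13 of N = 41).
Shortfall ratios: (23500−9000)/23500 = 0.6170 (×13).
Σ = 8.021277. Dividing by the full population N = 41 gives P₁ = 0.196.

0.196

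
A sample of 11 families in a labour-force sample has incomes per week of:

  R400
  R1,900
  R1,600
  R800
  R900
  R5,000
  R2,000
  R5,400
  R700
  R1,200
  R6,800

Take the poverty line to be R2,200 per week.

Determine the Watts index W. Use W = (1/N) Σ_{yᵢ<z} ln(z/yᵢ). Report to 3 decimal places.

0.538

Poor units: R400, R700, R800, R900, R1,200, R1,600, R1,900, R2,000 (q = 8 of N = 11).
Log gaps: ln(2200/400) = 1.7047; ln(2200/700) = 1.1451; ln(2200/800) = 1.0116; ln(2200/900) = 0.8938; ln(2200/1200) = 0.6061; ln(2200/1600) = 0.3185; ln(2200/1900) = 0.1466; ln(2200/2000) = 0.0953.
W = 5.921802 / 11 = 0.538.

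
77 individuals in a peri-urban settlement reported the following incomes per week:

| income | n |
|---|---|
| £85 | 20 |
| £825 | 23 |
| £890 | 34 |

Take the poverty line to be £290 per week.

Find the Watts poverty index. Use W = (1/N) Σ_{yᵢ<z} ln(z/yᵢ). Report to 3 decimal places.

0.319

Incomes under z: 20×£85 (q = 20 of N = 77).
ln(z/y) terms: ln(290/85) = 1.2272 (×20).
W = 24.544593 / 77 = 0.319.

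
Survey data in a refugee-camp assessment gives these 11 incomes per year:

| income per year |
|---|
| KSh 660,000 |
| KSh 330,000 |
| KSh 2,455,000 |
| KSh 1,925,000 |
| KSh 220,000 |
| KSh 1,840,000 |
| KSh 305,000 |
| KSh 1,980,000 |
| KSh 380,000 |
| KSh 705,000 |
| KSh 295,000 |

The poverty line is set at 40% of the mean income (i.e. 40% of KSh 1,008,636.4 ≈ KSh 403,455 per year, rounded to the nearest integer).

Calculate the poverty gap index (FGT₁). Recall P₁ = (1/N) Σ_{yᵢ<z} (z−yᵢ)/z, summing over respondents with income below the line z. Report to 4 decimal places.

Poor units: KSh 220,000, KSh 295,000, KSh 305,000, KSh 330,000, KSh 380,000 (q = 5 of N = 11).
Relative gaps: (403455−220000)/403455 = 0.4547; (403455−295000)/403455 = 0.2688; (403455−305000)/403455 = 0.2440; (403455−330000)/403455 = 0.1821; (403455−380000)/403455 = 0.0581.
Sum of shortfalls = 1.207756; P₁ averages over all N: 1.207756 / 11 = 0.1098.

0.1098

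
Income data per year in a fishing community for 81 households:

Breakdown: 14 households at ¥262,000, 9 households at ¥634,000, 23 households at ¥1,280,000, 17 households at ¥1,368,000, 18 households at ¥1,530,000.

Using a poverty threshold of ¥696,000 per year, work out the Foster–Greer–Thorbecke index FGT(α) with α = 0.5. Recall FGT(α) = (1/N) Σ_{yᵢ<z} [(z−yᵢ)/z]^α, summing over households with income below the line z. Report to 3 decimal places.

Poor units: 14×¥262,000, 9×¥634,000 (q = 23 of N = 81).
Shortfall ratios: (696000−262000)/696000 = 0.6236 (×14); (696000−634000)/696000 = 0.0891 (×9).
Raised to α = 0.5: 0.78966 (×14); 0.29846 (×9).
Sum = 13.741414; FGT(0.5) = 13.741414 / 81 = 0.170.

0.170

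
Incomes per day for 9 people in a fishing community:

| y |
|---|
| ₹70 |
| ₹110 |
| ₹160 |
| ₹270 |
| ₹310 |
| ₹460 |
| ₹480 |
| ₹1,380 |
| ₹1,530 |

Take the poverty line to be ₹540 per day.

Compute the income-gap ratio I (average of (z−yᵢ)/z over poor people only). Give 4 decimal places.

Below the line: ₹70, ₹110, ₹160, ₹270, ₹310, ₹460, ₹480 (q = 7 of N = 9).
Relative gaps: 0.8704, 0.7963, 0.7037, 0.5000, 0.4259, 0.1481, 0.1111; sum = 3.555556.
The income-gap ratio divides by q (the poor only): 3.555556 / 7 = 0.5079.

0.5079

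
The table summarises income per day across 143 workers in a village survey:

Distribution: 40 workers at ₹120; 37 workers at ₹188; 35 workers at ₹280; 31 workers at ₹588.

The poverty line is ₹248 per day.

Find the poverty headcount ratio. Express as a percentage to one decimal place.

77 of the 143 workers have income below ₹248.
H = 77/143 = 53.8%.

53.8%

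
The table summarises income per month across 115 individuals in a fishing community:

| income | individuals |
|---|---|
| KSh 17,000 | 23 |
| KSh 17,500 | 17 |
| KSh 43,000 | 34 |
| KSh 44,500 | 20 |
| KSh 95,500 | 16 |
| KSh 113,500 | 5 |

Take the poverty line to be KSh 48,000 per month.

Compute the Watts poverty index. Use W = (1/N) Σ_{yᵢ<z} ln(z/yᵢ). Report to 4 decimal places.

Poor units: 23×KSh 17,000, 17×KSh 17,500, 34×KSh 43,000, 20×KSh 44,500 (q = 94 of N = 115).
ln(z/y) terms: ln(48000/17000) = 1.0380 (×23); ln(48000/17500) = 1.0090 (×17); ln(48000/43000) = 0.1100 (×34); ln(48000/44500) = 0.0757 (×20).
W = 46.280985 / 115 = 0.4024.

0.4024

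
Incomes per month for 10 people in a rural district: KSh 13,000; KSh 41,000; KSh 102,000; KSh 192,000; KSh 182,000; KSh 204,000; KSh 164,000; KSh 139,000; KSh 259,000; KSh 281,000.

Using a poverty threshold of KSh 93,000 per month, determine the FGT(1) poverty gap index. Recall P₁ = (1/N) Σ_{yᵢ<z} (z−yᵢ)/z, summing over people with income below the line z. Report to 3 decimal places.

0.142

Poor units: KSh 13,000, KSh 41,000 (q = 2 of N = 10).
Gap ratios (z−y)/z: (93000−13000)/93000 = 0.8602; (93000−41000)/93000 = 0.5591.
Σ = 1.419355. Dividing by the full population N = 10 gives P₁ = 0.142.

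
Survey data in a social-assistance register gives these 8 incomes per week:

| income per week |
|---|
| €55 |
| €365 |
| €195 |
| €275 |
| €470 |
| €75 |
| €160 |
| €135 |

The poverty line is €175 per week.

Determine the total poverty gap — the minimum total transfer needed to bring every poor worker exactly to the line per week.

€275

Incomes under z: €55, €75, €135, €160 (q = 4 of N = 8).
Individual gaps: 175−55 = 120; 175−75 = 100; 175−135 = 40; 175−160 = 15.
Aggregate gap = €275.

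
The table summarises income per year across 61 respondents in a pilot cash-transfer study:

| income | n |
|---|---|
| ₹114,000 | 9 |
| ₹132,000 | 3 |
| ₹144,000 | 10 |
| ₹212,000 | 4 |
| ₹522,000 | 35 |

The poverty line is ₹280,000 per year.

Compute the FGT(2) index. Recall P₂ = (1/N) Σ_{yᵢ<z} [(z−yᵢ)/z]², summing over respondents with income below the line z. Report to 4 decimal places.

0.1081

Below the line: 9×₹114,000, 3×₹132,000, 10×₹144,000, 4×₹212,000 (q = 26 of N = 61).
Relative gaps: (280000−114000)/280000 = 0.5929 (×9); (280000−132000)/280000 = 0.5286 (×3); (280000−144000)/280000 = 0.4857 (×10); (280000−212000)/280000 = 0.2429 (×4).
Squared: 0.3515 (×9); 0.2794 (×3); 0.2359 (×10); 0.0590 (×4).
Sum = 6.596582; P₂ = 6.596582 / 61 = 0.1081.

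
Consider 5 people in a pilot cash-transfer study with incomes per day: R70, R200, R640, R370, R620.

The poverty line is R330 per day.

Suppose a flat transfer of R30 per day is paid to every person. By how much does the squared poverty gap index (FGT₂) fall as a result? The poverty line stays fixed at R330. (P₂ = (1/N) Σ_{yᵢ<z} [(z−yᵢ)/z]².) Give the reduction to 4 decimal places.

Before: below the line — R70, R200; squared poverty gap index (FGT₂) = 0.155188.
After the R30 transfer: below the line — R100, R230; squared poverty gap index (FGT₂) = 0.115519.
Reduction = 0.155188 − 0.115519 = 0.0397.

0.0397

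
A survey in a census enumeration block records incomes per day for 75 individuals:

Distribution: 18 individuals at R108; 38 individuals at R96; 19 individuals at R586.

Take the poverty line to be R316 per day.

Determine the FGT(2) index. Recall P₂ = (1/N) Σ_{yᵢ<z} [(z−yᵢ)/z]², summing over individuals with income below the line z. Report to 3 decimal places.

0.350

Incomes under z: 38×R96, 18×R108 (q = 56 of N = 75).
Relative gaps: (316−96)/316 = 0.6962 (×38); (316−108)/316 = 0.6582 (×18).
Squared: 0.4847 (×38); 0.4333 (×18).
Sum = 26.217273; P₂ = 26.217273 / 75 = 0.350.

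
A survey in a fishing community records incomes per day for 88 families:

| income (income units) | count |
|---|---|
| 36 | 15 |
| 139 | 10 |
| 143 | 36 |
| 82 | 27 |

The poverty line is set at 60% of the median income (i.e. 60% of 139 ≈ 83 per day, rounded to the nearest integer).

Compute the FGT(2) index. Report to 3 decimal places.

Poor units: 15×36, 27×82 (q = 42 of N = 88).
Shortfall ratios: (83−36)/83 = 0.5663 (×15); (83−82)/83 = 0.0120 (×27).
Squared: 0.3207 (×15); 0.0001 (×27).
Sum = 4.813761; P₂ = 4.813761 / 88 = 0.055.

0.055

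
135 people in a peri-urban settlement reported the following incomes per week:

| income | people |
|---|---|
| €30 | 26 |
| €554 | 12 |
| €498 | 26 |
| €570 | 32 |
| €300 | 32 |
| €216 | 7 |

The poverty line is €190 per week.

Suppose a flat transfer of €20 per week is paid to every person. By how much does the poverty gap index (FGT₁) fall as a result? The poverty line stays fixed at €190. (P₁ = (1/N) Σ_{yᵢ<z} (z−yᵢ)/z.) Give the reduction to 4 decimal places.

Before: below the line — 26×€30; poverty gap index (FGT₁) = 0.162183.
After the €20 transfer: below the line — 26×€50; poverty gap index (FGT₁) = 0.141910.
Reduction = 0.162183 − 0.141910 = 0.0203.

0.0203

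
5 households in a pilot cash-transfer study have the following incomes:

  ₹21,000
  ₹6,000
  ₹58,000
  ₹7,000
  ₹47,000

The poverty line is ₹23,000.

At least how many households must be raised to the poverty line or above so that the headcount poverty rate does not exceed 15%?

Currently q = 3 of N = 5 are below the line (H = 0.600).
A headcount ratio of at most 15% allows at most ⌊0.15 × 5⌋ = 0 poor households.
So at least 3 − 0 = 3 must be lifted.

3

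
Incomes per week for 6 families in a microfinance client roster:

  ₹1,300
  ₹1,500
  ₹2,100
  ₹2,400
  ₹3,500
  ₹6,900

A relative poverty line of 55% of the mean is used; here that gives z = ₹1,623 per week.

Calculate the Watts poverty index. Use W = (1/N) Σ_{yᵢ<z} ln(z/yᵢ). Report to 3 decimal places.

Incomes under z: ₹1,300, ₹1,500 (q = 2 of N = 6).
Log shortfalls: ln(1623/1300) = 0.2219; ln(1623/1500) = 0.0788.
W = 0.300723 / 6 = 0.050.

0.050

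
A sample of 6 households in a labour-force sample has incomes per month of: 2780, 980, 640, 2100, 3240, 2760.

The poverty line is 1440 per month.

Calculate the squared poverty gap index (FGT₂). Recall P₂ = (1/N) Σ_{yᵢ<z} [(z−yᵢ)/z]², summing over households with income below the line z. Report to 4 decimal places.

0.0684

Below the line: 640, 980 (q = 2 of N = 6).
Shortfall ratios: (1440−640)/1440 = 0.5556; (1440−980)/1440 = 0.3194.
Squared: 0.3086; 0.1020.
Sum = 0.410687; P₂ = 0.410687 / 6 = 0.0684.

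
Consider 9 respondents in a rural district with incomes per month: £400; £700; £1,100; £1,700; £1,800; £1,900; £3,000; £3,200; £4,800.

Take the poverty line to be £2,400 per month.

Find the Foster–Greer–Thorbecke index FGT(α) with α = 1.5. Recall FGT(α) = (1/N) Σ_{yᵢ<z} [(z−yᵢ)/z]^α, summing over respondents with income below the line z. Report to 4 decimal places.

0.2370

Below the line: £400, £700, £1,100, £1,700, £1,800, £1,900 (q = 6 of N = 9).
Gap ratios (z−y)/z: (2400−400)/2400 = 0.8333; (2400−700)/2400 = 0.7083; (2400−1100)/2400 = 0.5417; (2400−1700)/2400 = 0.2917; (2400−1800)/2400 = 0.2500; (2400−1900)/2400 = 0.2083.
Raised to α = 1.5: 0.76073; 0.59615; 0.39866; 0.15752; 0.12500; 0.09509.
Sum = 2.133142; FGT(1.5) = 2.133142 / 9 = 0.2370.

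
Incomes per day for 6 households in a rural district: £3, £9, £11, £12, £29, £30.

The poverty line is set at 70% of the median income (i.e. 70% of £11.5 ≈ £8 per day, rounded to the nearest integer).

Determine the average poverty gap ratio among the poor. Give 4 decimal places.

Below z: £3 (q = 1 of N = 6).
Shortfall ratios (z−y)/z: 0.6250; sum = 0.625000.
The income-gap ratio divides by q (the poor only): 0.625000 / 1 = 0.6250.

0.6250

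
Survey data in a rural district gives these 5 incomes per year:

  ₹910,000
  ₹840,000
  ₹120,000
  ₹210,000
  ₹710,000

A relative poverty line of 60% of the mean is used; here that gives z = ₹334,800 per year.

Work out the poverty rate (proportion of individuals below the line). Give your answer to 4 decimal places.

2 of the 5 individuals have income below ₹334,800.
H = 2/5 = 0.4000.

0.4000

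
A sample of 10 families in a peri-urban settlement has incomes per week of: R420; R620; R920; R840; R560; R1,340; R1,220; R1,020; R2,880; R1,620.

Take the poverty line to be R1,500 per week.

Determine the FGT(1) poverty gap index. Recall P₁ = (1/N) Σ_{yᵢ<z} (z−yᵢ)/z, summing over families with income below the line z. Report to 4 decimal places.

0.3373

Incomes under z: R420, R560, R620, R840, R920, R1,020, R1,220, R1,340 (q = 8 of N = 10).
Shortfall ratios: (1500−420)/1500 = 0.7200; (1500−560)/1500 = 0.6267; (1500−620)/1500 = 0.5867; (1500−840)/1500 = 0.4400; (1500−920)/1500 = 0.3867; (1500−1020)/1500 = 0.3200; (1500−1220)/1500 = 0.1867; (1500−1340)/1500 = 0.1067.
Sum of shortfalls = 3.373333; P₁ averages over all N: 3.373333 / 10 = 0.3373.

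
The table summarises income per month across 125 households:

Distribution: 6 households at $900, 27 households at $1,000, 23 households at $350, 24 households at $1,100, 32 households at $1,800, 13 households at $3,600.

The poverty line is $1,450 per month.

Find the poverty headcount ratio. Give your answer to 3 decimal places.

80 of the 125 households have income below $1,450.
H = 80/125 = 0.640.

0.640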